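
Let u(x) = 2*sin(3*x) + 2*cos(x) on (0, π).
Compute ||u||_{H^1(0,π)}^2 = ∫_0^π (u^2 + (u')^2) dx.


||u||_{H^1(0,π)}^2 = 24*π

u'(x) = -2*sin(x) + 6*cos(3*x).
Expand u² and (u')² and integrate term by term on (0, π), using: for integers n ≥ 1, ∫_0^π sin²(nx) dx = ∫_0^π cos²(nx) dx = π/2; for n ≠ n', ∫_0^π sin(nx)sin(n'x) dx = ∫_0^π cos(nx)cos(n'x) dx = 0; and by product-to-sum, ∫_0^π sin(nx)cos(n'x) dx = ½∫_0^π [sin((n+n')x) + sin((n−n')x)] dx, which is 0 when n+n' is even and 2n/(n²−n'²) when n+n' is odd (it need not vanish on (0, π)).
  u² squared terms: (2)²·∫cos(x)² dx = 4·π/2 = 2*π;  (2)²·∫sin(3x)² dx = 4·π/2 = 2*π.
  u² cross terms: 2·(2)·(2)·∫cos(x)·sin(3x) dx = 8·(0) = 0.
  So ∫_0^π u² dx = 2*π + 2*π + 0 = 4*π.
  (u')² squared terms: (-2)²·∫sin(x)² dx = 4·π/2 = 2*π;  (6)²·∫cos(3x)² dx = 36·π/2 = 18*π.
  (u')² cross terms: 2·(-2)·(6)·∫sin(x)·cos(3x) dx = -24·(0) = 0.
  So ∫_0^π (u')² dx = 2*π + 18*π + 0 = 20*π.
||u||_{H^1}^2 = (4*π) + (20*π) = 24*π.


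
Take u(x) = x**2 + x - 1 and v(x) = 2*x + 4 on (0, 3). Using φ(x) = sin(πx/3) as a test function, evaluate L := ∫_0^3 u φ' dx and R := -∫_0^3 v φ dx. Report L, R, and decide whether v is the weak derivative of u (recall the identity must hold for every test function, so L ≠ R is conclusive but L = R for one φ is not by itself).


LHS = -24/π, RHS = -42/π. No, v is not the weak derivative of u.

u(x) = x**2 + x - 1, classical derivative u'(x) = 2*x + 1.
φ(x) = sin(πx/3), so φ'(x) = π*cos(π*x/3)/3.
Note φ(0) = φ(3) = 0, so the boundary term u·φ vanishes.
LHS = ∫_0^3 u(x) φ'(x) dx = ∫_0^3 (π*x^2*cos(π*x/3)/3 + π*x*cos(π*x/3)/3 - π*cos(π*x/3)/3) dx. Term by term:
  ∫_0^3 -π*cos(π*x/3)/3 dx = 0;  ∫_0^3 π*x*cos(π*x/3)/3 dx = -6/π;  ∫_0^3 π*x^2*cos(π*x/3)/3 dx = -18/π.
Sum: 0 − 6/π − 18/π = -24/π.
So LHS = -24/π.
∫_0^3 v(x) φ(x) dx = ∫_0^3 (2*x*sin(π*x/3) + 4*sin(π*x/3)) dx. Term by term:
  ∫_0^3 4*sin(π*x/3) dx = 24/π;  ∫_0^3 2*x*sin(π*x/3) dx = 18/π.
Sum: 24/π + 18/π = 42/π.
So RHS = -∫_0^3 v(x) φ(x) dx = -42/π.
LHS − RHS = 18/π ≠ 0, so the identity fails.
(For a valid weak derivative the identity must hold for EVERY test function, in particular this one. The failure shows v is NOT the weak derivative of u.)
Correct weak derivative would be u'(x) = 2*x + 1.


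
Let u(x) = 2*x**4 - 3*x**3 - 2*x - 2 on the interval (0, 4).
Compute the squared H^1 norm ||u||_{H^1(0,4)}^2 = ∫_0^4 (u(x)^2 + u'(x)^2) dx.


||u||_{H^1}^2 = 6449824/63

The H^1 norm (squared) on an interval (0, L) is
  ||u||_{H^1}^2 = ∫_0^L u(x)^2 dx + ∫_0^L u'(x)^2 dx.
Compute u'(x) = 8*x**3 - 9*x**2 - 2.
Then u(x)^2 = 4*x**8 - 12*x**7 + 9*x**6 - 8*x**5 + 4*x**4 + 12*x**3 + 4*x**2 + 8*x + 4 and u'(x)^2 = 64*x**6 - 144*x**5 + 81*x**4 - 32*x**3 + 36*x**2 + 4.
Integrate each monomial from 0 to 4 using ∫_0^4 c·x^n dx = c·4^(n+1)/(n+1):
  ∫_0^4 u(x)^2 dx = ∫_0^4 (4*x^8 - 12*x^7 + 9*x^6 - 8*x^5 + 4*x^4 + 12*x^3 + 4*x^2 + 8*x + 4) dx. Term by term:
    ∫_0^4 4*x^8 dx = 1048576/9;  ∫_0^4 -12*x^7 dx = -98304;  ∫_0^4 9*x^6 dx = 147456/7;
    ∫_0^4 -8*x^5 dx = -16384/3;  ∫_0^4 4*x^4 dx = 4096/5;  ∫_0^4 12*x^3 dx = 768;
    ∫_0^4 4*x^2 dx = 256/3;  ∫_0^4 8*x dx = 64;  ∫_0^4 4 dx = 16.
  Sum: 1048576/9 − 98304 + 147456/7 − 16384/3 + 4096/5 + 768 + 256/3 + 64 + 16 = 11201648/315.
  ∫_0^4 u'(x)^2 dx = ∫_0^4 (64*x^6 - 144*x^5 + 81*x^4 - 32*x^3 + 36*x^2 + 4) dx. Term by term:
    ∫_0^4 64*x^6 dx = 1048576/7;  ∫_0^4 -144*x^5 dx = -98304;  ∫_0^4 81*x^4 dx = 82944/5;
    ∫_0^4 -32*x^3 dx = -2048;  ∫_0^4 36*x^2 dx = 768;  ∫_0^4 4 dx = 16.
  Sum: 1048576/7 − 98304 + 82944/5 − 2048 + 768 + 16 = 2338608/35.
Adding: ||u||_{H^1}^2 = 11201648/315 + 2338608/35 = 6449824/63.


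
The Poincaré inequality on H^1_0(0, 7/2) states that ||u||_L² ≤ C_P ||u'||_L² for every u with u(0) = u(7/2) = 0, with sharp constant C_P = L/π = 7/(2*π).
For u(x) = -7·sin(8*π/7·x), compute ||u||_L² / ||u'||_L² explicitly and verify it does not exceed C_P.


||u||_L² / ||u'||_L² = 7/(8*π) < C_P = 7/(2*π).

u(x) = -7·sin(8*π/7·x), so u'(x) = -8*π*cos(8*π*x/7).
Writing u(x) = A·sin(kπx/L) with A = -7 and k = 4, use ∫_0^L sin²(kπx/L) dx = L/2 and ∫_0^L cos²(kπx/L) dx = L/2.
u² = 49·sin²(8*π/7·x) and (u')² = 64*π^2·cos²(8*π/7·x), and each of sin², cos² integrates to L/2 = 7/4 over (0, 7/2).
∫_0^7/2 u² dx = 343/4, so ||u||_L² = 7*sqrt(7)/2.
∫_0^7/2 (u')² dx = 112*π^2, so ||u'||_L² = 4*sqrt(7)*π.
Ratio ||u||_L² / ||u'||_L² = 7/(8*π).
Sharp Poincaré constant on H^1_0(0, 7/2) is C_P = L/π = 7/(2*π), achieved by sin(2*π/7·x).
This is the k = 4 harmonic; the ratio L/(kπ) is strictly less than C_P = L/π, consistent with the sharp inequality ||u||_L² ≤ C_P ||u'||_L².


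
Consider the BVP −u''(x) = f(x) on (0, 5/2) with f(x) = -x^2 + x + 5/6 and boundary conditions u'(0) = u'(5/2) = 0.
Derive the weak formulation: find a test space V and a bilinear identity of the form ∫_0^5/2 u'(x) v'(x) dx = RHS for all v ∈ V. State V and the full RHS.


V = H^1(0, 5/2) (no boundary constraint on v; u is determined up to an additive constant); weak form: ∫_0^5/2 u'v' dx = ∫_0^5/2 (-x^2 + x + 5/6) v dx for all v ∈ V.

Multiply both sides by a test function v and integrate from 0 to 5/2:
  ∫_0^5/2 −u''(x) v(x) dx = ∫_0^5/2 f(x) v(x) dx.
Integrate the LHS by parts once:
  ∫_0^5/2 −u'' v dx = −[u'(x) v(x)]_0^5/2 + ∫_0^5/2 u'(x) v'(x) dx.
Thus ∫_0^5/2 u'(x) v'(x) dx = ∫_0^5/2 f(x) v(x) dx + [u'(x) v(x)]_0^5/2.
Choose V so that boundary terms are either known or forced to vanish.
u has homogeneous Neumann: u'(0) = u'(5/2) = 0. So [u' v]_0^5/2 = 0·v(5/2) − 0·v(0) = 0 for any v; take V = H^1(0, 5/2).
Weak formulation: find u (satisfying any essential BC) such that ∫_0^5/2 u'(x) v'(x) dx = ∫_0^5/2 f v dx for all v ∈ V (homogeneous Neumann, so boundary terms vanish).
Substituting f(x) = -x^2 + x + 5/6, the right-hand side is ∫_0^5/2 (-x^2 + x + 5/6) v dx.
Compatibility check (pure Neumann): taking v ≡ 1 ∈ V gives 0 = ∫_0^5/2 f dx + (0) − (0), i.e. ∫_0^5/2 f dx must equal u'(0) − u'(5/2) = 0. Indeed ∫_0^5/2 (-x^2 + x + 5/6) dx = 0, so the data are compatible. The solution is then unique only up to an additive constant (fix it e.g. by requiring ∫_0^5/2 u dx = 0).


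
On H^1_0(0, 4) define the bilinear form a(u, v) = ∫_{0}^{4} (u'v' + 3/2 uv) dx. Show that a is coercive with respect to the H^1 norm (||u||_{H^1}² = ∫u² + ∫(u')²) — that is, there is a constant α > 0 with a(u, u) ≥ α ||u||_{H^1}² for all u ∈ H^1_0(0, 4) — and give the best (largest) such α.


α = 1

Coercivity of a(·,·) on H^1_0(0, 4) means a(u, u) ≥ α ||u||_{H^1}² for every u ∈ H^1_0.
The interval has length L = 4, and Poincaré/coercivity depend only on L. Here a(u, u) = ∫(u')² + (3/2)·∫u².
Here c = 3/2 ≥ 1, so a(u,u) = ∫(u')² + c∫u² ≥ ∫(u')² + ∫u² = ||u||_{H^1}², i.e. α = 1 works. No larger α is possible: a(u,u) ≥ α||u||_{H^1}² means (1−α)∫(u')² ≥ (α−c)∫u², and for the modes u_n = sin(nπ(x−x₀)/L) (x₀ the left endpoint) one has ∫u_n²/∫(u_n')² = (L/(nπ))² → 0, so a(u_n,u_n)/||u_n||_{H^1}² → 1. Hence the optimal constant is α = 1.
Therefore α = 1.


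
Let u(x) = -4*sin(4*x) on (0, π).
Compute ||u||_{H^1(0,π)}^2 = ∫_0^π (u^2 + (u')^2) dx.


||u||_{H^1(0,π)}^2 = 136*π

u'(x) = -16*cos(4*x).
Expand u² and (u')² and integrate term by term on (0, π), using: for integers n ≥ 1, ∫_0^π sin²(nx) dx = ∫_0^π cos²(nx) dx = π/2; for n ≠ n', ∫_0^π sin(nx)sin(n'x) dx = ∫_0^π cos(nx)cos(n'x) dx = 0; and by product-to-sum, ∫_0^π sin(nx)cos(n'x) dx = ½∫_0^π [sin((n+n')x) + sin((n−n')x)] dx, which is 0 when n+n' is even and 2n/(n²−n'²) when n+n' is odd (it need not vanish on (0, π)).
  u² squared terms: (-4)²·∫sin(4x)² dx = 16·π/2 = 8*π.
  So ∫_0^π u² dx = 8*π.
  (u')² squared terms: (-16)²·∫cos(4x)² dx = 256·π/2 = 128*π.
  So ∫_0^π (u')² dx = 128*π.
||u||_{H^1}^2 = (8*π) + (128*π) = 136*π.


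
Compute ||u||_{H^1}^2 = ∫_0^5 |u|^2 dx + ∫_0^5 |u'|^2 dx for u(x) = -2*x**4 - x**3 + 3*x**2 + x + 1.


||u||_{H^1}^2 = 213641935/126

The H^1 norm (squared) on an interval (0, L) is
  ||u||_{H^1}^2 = ∫_0^L u(x)^2 dx + ∫_0^L u'(x)^2 dx.
Compute u'(x) = -8*x**3 - 3*x**2 + 6*x + 1.
Then u(x)^2 = 4*x**8 + 4*x**7 - 11*x**6 - 10*x**5 + 3*x**4 + 4*x**3 + 7*x**2 + 2*x + 1 and u'(x)^2 = 64*x**6 + 48*x**5 - 87*x**4 - 52*x**3 + 30*x**2 + 12*x + 1.
Integrate each monomial from 0 to 5 using ∫_0^5 c·x^n dx = c·5^(n+1)/(n+1):
  ∫_0^5 u(x)^2 dx = ∫_0^5 (4*x^8 + 4*x^7 - 11*x^6 - 10*x^5 + 3*x^4 + 4*x^3 + 7*x^2 + 2*x + 1) dx. Term by term:
    ∫_0^5 4*x^8 dx = 7812500/9;  ∫_0^5 4*x^7 dx = 390625/2;  ∫_0^5 -11*x^6 dx = -859375/7;
    ∫_0^5 -10*x^5 dx = -78125/3;  ∫_0^5 3*x^4 dx = 1875;  ∫_0^5 4*x^3 dx = 625;
    ∫_0^5 7*x^2 dx = 875/3;  ∫_0^5 2*x dx = 25;  ∫_0^5 1 dx = 5.
  Sum: 7812500/9 + 390625/2 − 859375/7 − 78125/3 + 1875 + 625 + 875/3 + 25 + 5 = 115589905/126.
  ∫_0^5 u'(x)^2 dx = ∫_0^5 (64*x^6 + 48*x^5 - 87*x^4 - 52*x^3 + 30*x^2 + 12*x + 1) dx. Term by term:
    ∫_0^5 64*x^6 dx = 5000000/7;  ∫_0^5 48*x^5 dx = 125000;  ∫_0^5 -87*x^4 dx = -54375;
    ∫_0^5 -52*x^3 dx = -8125;  ∫_0^5 30*x^2 dx = 1250;  ∫_0^5 12*x dx = 150;
    ∫_0^5 1 dx = 5.
  Sum: 5000000/7 + 125000 − 54375 − 8125 + 1250 + 150 + 5 = 5447335/7.
Adding: ||u||_{H^1}^2 = 115589905/126 + 5447335/7 = 213641935/126.


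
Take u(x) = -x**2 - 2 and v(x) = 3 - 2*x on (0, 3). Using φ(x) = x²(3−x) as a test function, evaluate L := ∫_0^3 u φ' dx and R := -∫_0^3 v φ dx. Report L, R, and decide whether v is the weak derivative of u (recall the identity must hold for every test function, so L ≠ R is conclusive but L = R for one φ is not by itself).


LHS = 243/10, RHS = 81/20. No, v is not the weak derivative of u.

u(x) = -x**2 - 2, classical derivative u'(x) = -2*x.
φ(x) = x²(3−x), so φ'(x) = 3*x*(2 - x).
Note φ(0) = φ(3) = 0, so the boundary term u·φ vanishes.
LHS = ∫_0^3 u(x) φ'(x) dx = ∫_0^3 (3*x^4 - 6*x^3 + 6*x^2 - 12*x) dx. Term by term:
  ∫_0^3 3*x^4 dx = 729/5;  ∫_0^3 -6*x^3 dx = -243/2;  ∫_0^3 6*x^2 dx = 54;
  ∫_0^3 -12*x dx = -54.
Sum: 729/5 − 243/2 + 54 − 54 = 243/10.
So LHS = 243/10.
∫_0^3 v(x) φ(x) dx = ∫_0^3 (2*x^4 - 9*x^3 + 9*x^2) dx. Term by term:
  ∫_0^3 2*x^4 dx = 486/5;  ∫_0^3 -9*x^3 dx = -729/4;  ∫_0^3 9*x^2 dx = 81.
Sum: 486/5 − 729/4 + 81 = -81/20.
So RHS = -∫_0^3 v(x) φ(x) dx = 81/20.
LHS − RHS = 81/4 ≠ 0, so the identity fails.
(For a valid weak derivative the identity must hold for EVERY test function, in particular this one. The failure shows v is NOT the weak derivative of u.)
Correct weak derivative would be u'(x) = -2*x.


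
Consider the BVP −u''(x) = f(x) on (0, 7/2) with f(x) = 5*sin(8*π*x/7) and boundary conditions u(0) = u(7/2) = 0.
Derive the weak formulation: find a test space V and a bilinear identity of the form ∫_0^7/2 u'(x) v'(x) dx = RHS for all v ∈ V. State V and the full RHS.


V = H^1_0(0, 7/2) (so v(0) = v(7/2) = 0); weak form: ∫_0^7/2 u'v' dx = ∫_0^7/2 (5*sin(8*π*x/7)) v dx for all v ∈ V.

Multiply both sides by a test function v and integrate from 0 to 7/2:
  ∫_0^7/2 −u''(x) v(x) dx = ∫_0^7/2 f(x) v(x) dx.
Integrate the LHS by parts once:
  ∫_0^7/2 −u'' v dx = −[u'(x) v(x)]_0^7/2 + ∫_0^7/2 u'(x) v'(x) dx.
Thus ∫_0^7/2 u'(x) v'(x) dx = ∫_0^7/2 f(x) v(x) dx + [u'(x) v(x)]_0^7/2.
Choose V so that boundary terms are either known or forced to vanish.
u is Dirichlet: u(0) = u(7/2) = 0. Let V = H^1_0(0, 7/2); then v(0) = v(7/2) = 0, and [u' v]_0^7/2 = 0.
Weak formulation: find u (satisfying any essential BC) such that ∫_0^7/2 u'(x) v'(x) dx = ∫_0^7/2 f v dx for all v ∈ V.
Substituting f(x) = 5*sin(8*π*x/7), the right-hand side is ∫_0^7/2 (5*sin(8*π*x/7)) v dx.


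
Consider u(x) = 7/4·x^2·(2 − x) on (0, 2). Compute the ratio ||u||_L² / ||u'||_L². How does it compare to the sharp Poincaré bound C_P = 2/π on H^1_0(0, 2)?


||u||_L² / ||u'||_L² = sqrt(14)/7 < C_P = 2/π.

u(x) = 7/4·x^2·(2 − x), so u'(x) = 7*x*(4 - 3*x)/4.
u(x) = 7/4·x^2·(2 − x) vanishes at x = 0 and x = 2, so u ∈ H^1_0(0, 2). Differentiate via the product rule and integrate the resulting polynomials term by term.
  ∫_0^2 u² dx = ∫_0^2 (49*x^6/16 - 49*x^5/4 + 49*x^4/4) dx. Term by term:
    ∫_0^2 49*x^6/16 dx = 56;  ∫_0^2 -49*x^5/4 dx = -392/3;  ∫_0^2 49*x^4/4 dx = 392/5.
  Sum: 56 − 392/3 + 392/5 = 56/15.
  ∫_0^2 (u')² dx = ∫_0^2 (441*x^4/16 - 147*x^3/2 + 49*x^2) dx. Term by term:
    ∫_0^2 441*x^4/16 dx = 882/5;  ∫_0^2 -147*x^3/2 dx = -294;  ∫_0^2 49*x^2 dx = 392/3.
  Sum: 882/5 − 294 + 392/3 = 196/15.
∫_0^2 u² dx = 56/15, so ||u||_L² = 2*sqrt(210)/15.
∫_0^2 (u')² dx = 196/15, so ||u'||_L² = 14*sqrt(15)/15.
Ratio ||u||_L² / ||u'||_L² = sqrt(14)/7.
Sharp Poincaré constant on H^1_0(0, 2) is C_P = L/π = 2/π, achieved by sin(π/2·x).
A polynomial bump cannot attain the sharp Poincaré constant (only the first sine eigenfunction does), so the ratio is strictly less than C_P, consistent with ||u||_L² ≤ C_P ||u'||_L².


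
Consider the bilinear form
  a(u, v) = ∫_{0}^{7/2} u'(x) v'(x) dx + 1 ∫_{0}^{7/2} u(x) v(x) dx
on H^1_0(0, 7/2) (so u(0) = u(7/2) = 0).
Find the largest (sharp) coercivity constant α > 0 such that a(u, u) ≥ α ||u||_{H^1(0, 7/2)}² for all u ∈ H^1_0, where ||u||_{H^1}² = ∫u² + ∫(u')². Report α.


α = 1

Coercivity of a(·,·) on H^1_0(0, 7/2) means a(u, u) ≥ α ||u||_{H^1}² for every u ∈ H^1_0.
The interval has length L = 7/2, and Poincaré/coercivity depend only on L. Here a(u, u) = ∫(u')² + (1)·∫u².
Here c = 1 ≥ 1, so a(u,u) = ∫(u')² + c∫u² ≥ ∫(u')² + ∫u² = ||u||_{H^1}², i.e. α = 1 works. No larger α is possible: a(u,u) ≥ α||u||_{H^1}² means (1−α)∫(u')² ≥ (α−c)∫u², and for the modes u_n = sin(nπ(x−x₀)/L) (x₀ the left endpoint) one has ∫u_n²/∫(u_n')² = (L/(nπ))² → 0, so a(u_n,u_n)/||u_n||_{H^1}² → 1. Hence the optimal constant is α = 1.
Therefore α = 1.


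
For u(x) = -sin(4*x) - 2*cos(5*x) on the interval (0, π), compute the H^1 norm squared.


||u||_{H^1(0,π)}^2 = -832/9 + 121*π/2

u'(x) = 10*sin(5*x) - 4*cos(4*x).
Expand u² and (u')² and integrate term by term on (0, π), using: for integers n ≥ 1, ∫_0^π sin²(nx) dx = ∫_0^π cos²(nx) dx = π/2; for n ≠ n', ∫_0^π sin(nx)sin(n'x) dx = ∫_0^π cos(nx)cos(n'x) dx = 0; and by product-to-sum, ∫_0^π sin(nx)cos(n'x) dx = ½∫_0^π [sin((n+n')x) + sin((n−n')x)] dx, which is 0 when n+n' is even and 2n/(n²−n'²) when n+n' is odd (it need not vanish on (0, π)).
  u² squared terms: (-1)²·∫sin(4x)² dx = 1·π/2 = π/2;  (-2)²·∫cos(5x)² dx = 4·π/2 = 2*π.
  u² cross terms: 2·(-1)·(-2)·∫sin(4x)·cos(5x) dx = 4·(-8/9) = -32/9.
  So ∫_0^π u² dx = π/2 + 2*π − 32/9 = -32/9 + 5*π/2.
  (u')² squared terms: (-4)²·∫cos(4x)² dx = 16·π/2 = 8*π;  (10)²·∫sin(5x)² dx = 100·π/2 = 50*π.
  (u')² cross terms: 2·(-4)·(10)·∫cos(4x)·sin(5x) dx = -80·(10/9) = -800/9.
  So ∫_0^π (u')² dx = 8*π + 50*π − 800/9 = -800/9 + 58*π.
||u||_{H^1}^2 = (-32/9 + 5*π/2) + (-800/9 + 58*π) = -832/9 + 121*π/2.


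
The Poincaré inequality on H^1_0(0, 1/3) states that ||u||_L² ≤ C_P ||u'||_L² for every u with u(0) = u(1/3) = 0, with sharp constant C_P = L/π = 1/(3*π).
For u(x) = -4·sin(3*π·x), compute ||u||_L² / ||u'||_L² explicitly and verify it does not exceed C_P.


||u||_L² / ||u'||_L² = 1/(3*π) = C_P.

u(x) = -4·sin(3*π·x), so u'(x) = -12*π*cos(3*π*x).
Writing u(x) = A·sin(kπx/L) with A = -4 and k = 1, use ∫_0^L sin²(kπx/L) dx = L/2 and ∫_0^L cos²(kπx/L) dx = L/2.
u² = 16·sin²(3*π·x) and (u')² = 144*π^2·cos²(3*π·x), and each of sin², cos² integrates to L/2 = 1/6 over (0, 1/3).
∫_0^1/3 u² dx = 8/3, so ||u||_L² = 2*sqrt(6)/3.
∫_0^1/3 (u')² dx = 24*π^2, so ||u'||_L² = 2*sqrt(6)*π.
Ratio ||u||_L² / ||u'||_L² = 1/(3*π).
Sharp Poincaré constant on H^1_0(0, 1/3) is C_P = L/π = 1/(3*π), achieved by sin(3*π·x).
This is the k = 1 eigenfunction (up to amplitude), so the ratio equals the sharp Poincaré constant exactly.


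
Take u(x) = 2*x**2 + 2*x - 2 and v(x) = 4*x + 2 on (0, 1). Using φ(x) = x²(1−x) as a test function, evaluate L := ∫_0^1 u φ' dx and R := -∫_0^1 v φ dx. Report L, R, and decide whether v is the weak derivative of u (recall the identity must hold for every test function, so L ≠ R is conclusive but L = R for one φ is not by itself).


LHS = -11/30, RHS = -11/30. Yes, v = u' weakly.

u(x) = 2*x**2 + 2*x - 2, classical derivative u'(x) = 4*x + 2.
φ(x) = x²(1−x), so φ'(x) = x*(2 - 3*x).
Note φ(0) = φ(1) = 0, so the boundary term u·φ vanishes.
LHS = ∫_0^1 u(x) φ'(x) dx = ∫_0^1 (-6*x^4 - 2*x^3 + 10*x^2 - 4*x) dx. Term by term:
  ∫_0^1 -6*x^4 dx = -6/5;  ∫_0^1 -2*x^3 dx = -1/2;  ∫_0^1 10*x^2 dx = 10/3;
  ∫_0^1 -4*x dx = -2.
Sum: -6/5 − 1/2 + 10/3 − 2 = -11/30.
So LHS = -11/30.
∫_0^1 v(x) φ(x) dx = ∫_0^1 (-4*x^4 + 2*x^3 + 2*x^2) dx. Term by term:
  ∫_0^1 -4*x^4 dx = -4/5;  ∫_0^1 2*x^3 dx = 1/2;  ∫_0^1 2*x^2 dx = 2/3.
Sum: -4/5 + 1/2 + 2/3 = 11/30.
So RHS = -∫_0^1 v(x) φ(x) dx = -11/30.
LHS = RHS, so the identity holds for this test φ.
Moreover u is smooth here and v(x) = u'(x) = 4*x + 2 pointwise, so the identity holds for every test function. Hence v is the weak derivative of u.


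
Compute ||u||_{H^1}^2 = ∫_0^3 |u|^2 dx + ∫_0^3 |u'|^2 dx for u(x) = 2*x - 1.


||u||_{H^1}^2 = 33

The H^1 norm (squared) on an interval (0, L) is
  ||u||_{H^1}^2 = ∫_0^L u(x)^2 dx + ∫_0^L u'(x)^2 dx.
Compute u'(x) = 2.
Then u(x)^2 = 4*x**2 - 4*x + 1 and u'(x)^2 = 4.
Integrate each monomial from 0 to 3 using ∫_0^3 c·x^n dx = c·3^(n+1)/(n+1):
  ∫_0^3 u(x)^2 dx = ∫_0^3 (4*x^2 - 4*x + 1) dx. Term by term:
    ∫_0^3 4*x^2 dx = 36;  ∫_0^3 -4*x dx = -18;  ∫_0^3 1 dx = 3.
  Sum: 36 − 18 + 3 = 21.
  ∫_0^3 u'(x)^2 dx = ∫_0^3 (4) dx. Term by term:
    ∫_0^3 4 dx = 12.
Adding: ||u||_{H^1}^2 = 21 + 12 = 33.


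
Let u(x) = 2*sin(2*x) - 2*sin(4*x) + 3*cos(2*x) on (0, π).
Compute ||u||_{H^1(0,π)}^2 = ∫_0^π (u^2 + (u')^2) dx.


||u||_{H^1(0,π)}^2 = 133*π/2

u'(x) = -6*sin(2*x) + 4*cos(2*x) - 8*cos(4*x).
Expand u² and (u')² and integrate term by term on (0, π), using: for integers n ≥ 1, ∫_0^π sin²(nx) dx = ∫_0^π cos²(nx) dx = π/2; for n ≠ n', ∫_0^π sin(nx)sin(n'x) dx = ∫_0^π cos(nx)cos(n'x) dx = 0; and by product-to-sum, ∫_0^π sin(nx)cos(n'x) dx = ½∫_0^π [sin((n+n')x) + sin((n−n')x)] dx, which is 0 when n+n' is even and 2n/(n²−n'²) when n+n' is odd (it need not vanish on (0, π)).
  u² squared terms: (-2)²·∫sin(4x)² dx = 4·π/2 = 2*π;  (2)²·∫sin(2x)² dx = 4·π/2 = 2*π;  (3)²·∫cos(2x)² dx = 9·π/2 = 9*π/2.
  u² cross terms: 2·(-2)·(2)·∫sin(4x)·sin(2x) dx = -8·(0) = 0;  2·(-2)·(3)·∫sin(4x)·cos(2x) dx = -12·(0) = 0;  2·(2)·(3)·∫sin(2x)·cos(2x) dx = 12·(0) = 0.
  So ∫_0^π u² dx = 2*π + 2*π + 9*π/2 + 0 + 0 + 0 = 17*π/2.
  (u')² squared terms: (-8)²·∫cos(4x)² dx = 64·π/2 = 32*π;  (-6)²·∫sin(2x)² dx = 36·π/2 = 18*π;  (4)²·∫cos(2x)² dx = 16·π/2 = 8*π.
  (u')² cross terms: 2·(-8)·(-6)·∫cos(4x)·sin(2x) dx = 96·(0) = 0;  2·(-8)·(4)·∫cos(4x)·cos(2x) dx = -64·(0) = 0;  2·(-6)·(4)·∫sin(2x)·cos(2x) dx = -48·(0) = 0.
  So ∫_0^π (u')² dx = 32*π + 18*π + 8*π + 0 + 0 + 0 = 58*π.
||u||_{H^1}^2 = (17*π/2) + (58*π) = 133*π/2.


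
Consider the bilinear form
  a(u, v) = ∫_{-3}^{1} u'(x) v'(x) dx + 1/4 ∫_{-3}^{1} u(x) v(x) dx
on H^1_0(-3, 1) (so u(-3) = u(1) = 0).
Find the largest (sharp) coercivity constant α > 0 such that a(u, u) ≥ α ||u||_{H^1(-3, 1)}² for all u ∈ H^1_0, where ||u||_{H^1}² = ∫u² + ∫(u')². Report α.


α = (4 + π^2)/(π^2 + 16)

Coercivity of a(·,·) on H^1_0(-3, 1) means a(u, u) ≥ α ||u||_{H^1}² for every u ∈ H^1_0.
The interval has length L = 4, and Poincaré/coercivity depend only on L. Here a(u, u) = ∫(u')² + (1/4)·∫u².
Here 0 < c = 1/4 < 1. The condition a(u,u) ≥ α||u||_{H^1}² reads (1−α)∫(u')² ≥ (α−c)∫u². Any admissible α is ≤ 1 (rapidly oscillating u have ∫u²/∫(u')² → 0), and α = 1 would force 0 ≥ (1−c)∫u², impossible since c < 1; so 1−α > 0. By the sharp Poincaré inequality on H^1_0 of an interval of length L, ∫(u')² ≥ (π/L)²∫u² with equality for the first sine mode sin(π(x−x₀)/L) (x₀ the left endpoint), so the inequality holds for all u iff (1−α)(π/L)² ≥ α − c, i.e. α ≤ ((π/L)² + c)/((π/L)² + 1) = (1 + c(L/π)²)/(1 + (L/π)²). With (π/L)² = π^2/16 and c = 1/4, the largest admissible constant is α = ((π/L)² + c)/((π/L)² + 1).
Simplifying, α = (4 + π^2)/(π^2 + 16).


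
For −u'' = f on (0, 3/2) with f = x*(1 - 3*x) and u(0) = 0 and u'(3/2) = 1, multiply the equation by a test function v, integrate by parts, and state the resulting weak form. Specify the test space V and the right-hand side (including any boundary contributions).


V = {v ∈ H^1(0, 3/2) : v(0) = 0} (test functions vanish at x = 0 where u is specified); weak form: ∫_0^3/2 u'v' dx = ∫_0^3/2 (x*(1 - 3*x)) v dx + v(3/2) for all v ∈ V.

Multiply both sides by a test function v and integrate from 0 to 3/2:
  ∫_0^3/2 −u''(x) v(x) dx = ∫_0^3/2 f(x) v(x) dx.
Integrate the LHS by parts once:
  ∫_0^3/2 −u'' v dx = −[u'(x) v(x)]_0^3/2 + ∫_0^3/2 u'(x) v'(x) dx.
Thus ∫_0^3/2 u'(x) v'(x) dx = ∫_0^3/2 f(x) v(x) dx + [u'(x) v(x)]_0^3/2.
Choose V so that boundary terms are either known or forced to vanish.
Mixed BC: u(0) = 0 (Dirichlet) and u'(3/2) = 1 (Neumann). Define V = {v ∈ H^1(0, 3/2) : v(0) = 0}. Then [u' v]_0^3/2 = u'(3/2)·v(3/2) − u'(0)·0 = v(3/2).
Weak formulation: find u (satisfying any essential BC) such that ∫_0^3/2 u'(x) v'(x) dx = ∫_0^3/2 f v dx + v(3/2) for all v ∈ V (Dirichlet at 0 absorbed into V; Neumann datum at x = 3/2 contributes the boundary term).
Substituting f(x) = x*(1 - 3*x), the right-hand side is ∫_0^3/2 (x*(1 - 3*x)) v dx + v(3/2).


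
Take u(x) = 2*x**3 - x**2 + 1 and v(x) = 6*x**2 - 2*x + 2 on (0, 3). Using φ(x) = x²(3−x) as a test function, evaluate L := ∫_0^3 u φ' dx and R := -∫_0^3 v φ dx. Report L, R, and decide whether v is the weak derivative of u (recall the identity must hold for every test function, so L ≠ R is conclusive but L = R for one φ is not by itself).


LHS = -243/2, RHS = -135. No, v is not the weak derivative of u.

u(x) = 2*x**3 - x**2 + 1, classical derivative u'(x) = 6*x**2 - 2*x.
φ(x) = x²(3−x), so φ'(x) = 3*x*(2 - x).
Note φ(0) = φ(3) = 0, so the boundary term u·φ vanishes.
LHS = ∫_0^3 u(x) φ'(x) dx = ∫_0^3 (-6*x^5 + 15*x^4 - 6*x^3 - 3*x^2 + 6*x) dx. Term by term:
  ∫_0^3 -6*x^5 dx = -729;  ∫_0^3 15*x^4 dx = 729;  ∫_0^3 -6*x^3 dx = -243/2;
  ∫_0^3 -3*x^2 dx = -27;  ∫_0^3 6*x dx = 27.
Sum: -729 + 729 − 243/2 − 27 + 27 = -243/2.
So LHS = -243/2.
∫_0^3 v(x) φ(x) dx = ∫_0^3 (-6*x^5 + 20*x^4 - 8*x^3 + 6*x^2) dx. Term by term:
  ∫_0^3 -6*x^5 dx = -729;  ∫_0^3 20*x^4 dx = 972;  ∫_0^3 -8*x^3 dx = -162;
  ∫_0^3 6*x^2 dx = 54.
Sum: -729 + 972 − 162 + 54 = 135.
So RHS = -∫_0^3 v(x) φ(x) dx = -135.
LHS − RHS = 27/2 ≠ 0, so the identity fails.
(For a valid weak derivative the identity must hold for EVERY test function, in particular this one. The failure shows v is NOT the weak derivative of u.)
Correct weak derivative would be u'(x) = 6*x**2 - 2*x.


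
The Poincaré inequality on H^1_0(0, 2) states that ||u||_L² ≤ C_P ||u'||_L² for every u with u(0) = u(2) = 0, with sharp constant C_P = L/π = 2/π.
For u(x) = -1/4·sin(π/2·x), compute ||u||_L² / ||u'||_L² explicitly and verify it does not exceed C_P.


||u||_L² / ||u'||_L² = 2/π = C_P.

u(x) = -1/4·sin(π/2·x), so u'(x) = -π*cos(π*x/2)/8.
Writing u(x) = A·sin(kπx/L) with A = -1/4 and k = 1, use ∫_0^L sin²(kπx/L) dx = L/2 and ∫_0^L cos²(kπx/L) dx = L/2.
u² = 1/16·sin²(π/2·x) and (u')² = π^2/64·cos²(π/2·x), and each of sin², cos² integrates to L/2 = 1 over (0, 2).
∫_0^2 u² dx = 1/16, so ||u||_L² = 1/4.
∫_0^2 (u')² dx = π^2/64, so ||u'||_L² = π/8.
Ratio ||u||_L² / ||u'||_L² = 2/π.
Sharp Poincaré constant on H^1_0(0, 2) is C_P = L/π = 2/π, achieved by sin(π/2·x).
This is the k = 1 eigenfunction (up to amplitude), so the ratio equals the sharp Poincaré constant exactly.


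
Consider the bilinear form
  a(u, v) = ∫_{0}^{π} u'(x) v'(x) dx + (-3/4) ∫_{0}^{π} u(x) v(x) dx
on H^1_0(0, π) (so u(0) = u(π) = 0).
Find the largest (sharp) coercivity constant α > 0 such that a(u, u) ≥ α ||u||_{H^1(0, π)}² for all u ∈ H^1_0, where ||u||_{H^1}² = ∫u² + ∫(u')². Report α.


α = 1/8

Coercivity of a(·,·) on H^1_0(0, π) means a(u, u) ≥ α ||u||_{H^1}² for every u ∈ H^1_0.
The interval has length L = π, and Poincaré/coercivity depend only on L. Here a(u, u) = ∫(u')² + (-3/4)·∫u².
Here c = -3/4 < 0 with |c| < (π/L)² = 1, so coercivity still holds. The condition a(u,u) ≥ α||u||_{H^1}² reads (1−α)∫(u')² ≥ (α−c)∫u². Any admissible α is ≤ 1 (rapidly oscillating u have ∫u²/∫(u')² → 0), and α = 1 would force 0 ≥ (1−c)∫u², impossible since c < 1; so 1−α > 0. By the sharp Poincaré inequality on H^1_0 of an interval of length L, ∫(u')² ≥ (π/L)²∫u² with equality for the first sine mode sin(π(x−x₀)/L) (x₀ the left endpoint), so the inequality holds for all u iff (1−α)(π/L)² ≥ α − c, i.e. α ≤ ((π/L)² + c)/((π/L)² + 1) = (1 + c(L/π)²)/(1 + (L/π)²). (Direct route, valid since c ≤ 0: Poincaré gives c∫u² ≥ c(L/π)²∫(u')², so a(u,u) ≥ (1 + c(L/π)²)∫(u')², while ||u||_{H^1}² ≤ (1 + (L/π)²)∫(u')²; dividing yields the same α.) With (π/L)² = 1 and c = -3/4, the largest admissible constant is α = ((π/L)² + c)/((π/L)² + 1).
Simplifying, α = 1/8.


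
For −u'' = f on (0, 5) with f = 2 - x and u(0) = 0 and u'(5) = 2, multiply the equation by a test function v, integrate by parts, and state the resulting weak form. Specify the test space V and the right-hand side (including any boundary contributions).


V = {v ∈ H^1(0, 5) : v(0) = 0} (test functions vanish at x = 0 where u is specified); weak form: ∫_0^5 u'v' dx = ∫_0^5 (2 - x) v dx + 2·v(5) for all v ∈ V.

Multiply both sides by a test function v and integrate from 0 to 5:
  ∫_0^5 −u''(x) v(x) dx = ∫_0^5 f(x) v(x) dx.
Integrate the LHS by parts once:
  ∫_0^5 −u'' v dx = −[u'(x) v(x)]_0^5 + ∫_0^5 u'(x) v'(x) dx.
Thus ∫_0^5 u'(x) v'(x) dx = ∫_0^5 f(x) v(x) dx + [u'(x) v(x)]_0^5.
Choose V so that boundary terms are either known or forced to vanish.
Mixed BC: u(0) = 0 (Dirichlet) and u'(5) = 2 (Neumann). Define V = {v ∈ H^1(0, 5) : v(0) = 0}. Then [u' v]_0^5 = u'(5)·v(5) − u'(0)·0 = 2·v(5).
Weak formulation: find u (satisfying any essential BC) such that ∫_0^5 u'(x) v'(x) dx = ∫_0^5 f v dx + 2·v(5) for all v ∈ V (Dirichlet at 0 absorbed into V; Neumann datum at x = 5 contributes the boundary term).
Substituting f(x) = 2 - x, the right-hand side is ∫_0^5 (2 - x) v dx + 2·v(5).


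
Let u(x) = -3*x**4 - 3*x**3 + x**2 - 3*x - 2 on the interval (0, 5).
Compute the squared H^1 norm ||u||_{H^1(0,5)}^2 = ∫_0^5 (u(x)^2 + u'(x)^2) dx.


||u||_{H^1}^2 = 20462635/4

The H^1 norm (squared) on an interval (0, L) is
  ||u||_{H^1}^2 = ∫_0^L u(x)^2 dx + ∫_0^L u'(x)^2 dx.
Compute u'(x) = -12*x**3 - 9*x**2 + 2*x - 3.
Then u(x)^2 = 9*x**8 + 18*x**7 + 3*x**6 + 12*x**5 + 31*x**4 + 6*x**3 + 5*x**2 + 12*x + 4 and u'(x)^2 = 144*x**6 + 216*x**5 + 33*x**4 + 36*x**3 + 58*x**2 - 12*x + 9.
Integrate each monomial from 0 to 5 using ∫_0^5 c·x^n dx = c·5^(n+1)/(n+1):
  ∫_0^5 u(x)^2 dx = ∫_0^5 (9*x^8 + 18*x^7 + 3*x^6 + 12*x^5 + 31*x^4 + 6*x^3 + 5*x^2 + 12*x + 4) dx. Term by term:
    ∫_0^5 9*x^8 dx = 1953125;  ∫_0^5 18*x^7 dx = 3515625/4;  ∫_0^5 3*x^6 dx = 234375/7;
    ∫_0^5 12*x^5 dx = 31250;  ∫_0^5 31*x^4 dx = 19375;  ∫_0^5 6*x^3 dx = 1875/2;
    ∫_0^5 5*x^2 dx = 625/3;  ∫_0^5 12*x dx = 150;  ∫_0^5 4 dx = 20.
  Sum: 1953125 + 3515625/4 + 234375/7 + 31250 + 19375 + 1875/2 + 625/3 + 150 + 20 = 245066155/84.
  ∫_0^5 u'(x)^2 dx = ∫_0^5 (144*x^6 + 216*x^5 + 33*x^4 + 36*x^3 + 58*x^2 - 12*x + 9) dx. Term by term:
    ∫_0^5 144*x^6 dx = 11250000/7;  ∫_0^5 216*x^5 dx = 562500;  ∫_0^5 33*x^4 dx = 20625;
    ∫_0^5 36*x^3 dx = 5625;  ∫_0^5 58*x^2 dx = 7250/3;  ∫_0^5 -12*x dx = -150;
    ∫_0^5 9 dx = 45.
  Sum: 11250000/7 + 562500 + 20625 + 5625 + 7250/3 − 150 + 45 = 46162295/21.
Adding: ||u||_{H^1}^2 = 245066155/84 + 46162295/21 = 20462635/4.


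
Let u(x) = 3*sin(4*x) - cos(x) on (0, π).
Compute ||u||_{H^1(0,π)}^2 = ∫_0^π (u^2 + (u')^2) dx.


||u||_{H^1(0,π)}^2 = -32/5 + 155*π/2

u'(x) = sin(x) + 12*cos(4*x).
Expand u² and (u')² and integrate term by term on (0, π), using: for integers n ≥ 1, ∫_0^π sin²(nx) dx = ∫_0^π cos²(nx) dx = π/2; for n ≠ n', ∫_0^π sin(nx)sin(n'x) dx = ∫_0^π cos(nx)cos(n'x) dx = 0; and by product-to-sum, ∫_0^π sin(nx)cos(n'x) dx = ½∫_0^π [sin((n+n')x) + sin((n−n')x)] dx, which is 0 when n+n' is even and 2n/(n²−n'²) when n+n' is odd (it need not vanish on (0, π)).
  u² squared terms: (-1)²·∫cos(x)² dx = 1·π/2 = π/2;  (3)²·∫sin(4x)² dx = 9·π/2 = 9*π/2.
  u² cross terms: 2·(-1)·(3)·∫cos(x)·sin(4x) dx = -6·(8/15) = -16/5.
  So ∫_0^π u² dx = π/2 + 9*π/2 − 16/5 = -16/5 + 5*π.
  (u')² squared terms: (12)²·∫cos(4x)² dx = 144·π/2 = 72*π;  (1)²·∫sin(x)² dx = 1·π/2 = π/2.
  (u')² cross terms: 2·(12)·(1)·∫cos(4x)·sin(x) dx = 24·(-2/15) = -16/5.
  So ∫_0^π (u')² dx = 72*π + π/2 − 16/5 = -16/5 + 145*π/2.
||u||_{H^1}^2 = (-16/5 + 5*π) + (-16/5 + 145*π/2) = -32/5 + 155*π/2.


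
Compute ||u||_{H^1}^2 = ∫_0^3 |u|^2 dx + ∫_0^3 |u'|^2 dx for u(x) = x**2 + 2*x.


||u||_{H^1}^2 = 1248/5

The H^1 norm (squared) on an interval (0, L) is
  ||u||_{H^1}^2 = ∫_0^L u(x)^2 dx + ∫_0^L u'(x)^2 dx.
Compute u'(x) = 2*x + 2.
Then u(x)^2 = x**4 + 4*x**3 + 4*x**2 and u'(x)^2 = 4*x**2 + 8*x + 4.
Integrate each monomial from 0 to 3 using ∫_0^3 c·x^n dx = c·3^(n+1)/(n+1):
  ∫_0^3 u(x)^2 dx = ∫_0^3 (x^4 + 4*x^3 + 4*x^2) dx. Term by term:
    ∫_0^3 x^4 dx = 243/5;  ∫_0^3 4*x^3 dx = 81;  ∫_0^3 4*x^2 dx = 36.
  Sum: 243/5 + 81 + 36 = 828/5.
  ∫_0^3 u'(x)^2 dx = ∫_0^3 (4*x^2 + 8*x + 4) dx. Term by term:
    ∫_0^3 4*x^2 dx = 36;  ∫_0^3 8*x dx = 36;  ∫_0^3 4 dx = 12.
  Sum: 36 + 36 + 12 = 84.
Adding: ||u||_{H^1}^2 = 828/5 + 84 = 1248/5.


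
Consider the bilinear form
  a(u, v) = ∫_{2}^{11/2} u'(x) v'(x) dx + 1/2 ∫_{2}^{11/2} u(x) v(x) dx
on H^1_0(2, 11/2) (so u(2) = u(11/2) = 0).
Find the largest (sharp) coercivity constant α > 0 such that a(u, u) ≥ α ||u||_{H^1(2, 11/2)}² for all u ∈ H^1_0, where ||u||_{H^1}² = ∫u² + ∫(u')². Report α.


α = (49 + 8*π^2)/(2*(4*π^2 + 49))

Coercivity of a(·,·) on H^1_0(2, 11/2) means a(u, u) ≥ α ||u||_{H^1}² for every u ∈ H^1_0.
The interval has length L = 7/2, and Poincaré/coercivity depend only on L. Here a(u, u) = ∫(u')² + (1/2)·∫u².
Here 0 < c = 1/2 < 1. The condition a(u,u) ≥ α||u||_{H^1}² reads (1−α)∫(u')² ≥ (α−c)∫u². Any admissible α is ≤ 1 (rapidly oscillating u have ∫u²/∫(u')² → 0), and α = 1 would force 0 ≥ (1−c)∫u², impossible since c < 1; so 1−α > 0. By the sharp Poincaré inequality on H^1_0 of an interval of length L, ∫(u')² ≥ (π/L)²∫u² with equality for the first sine mode sin(π(x−x₀)/L) (x₀ the left endpoint), so the inequality holds for all u iff (1−α)(π/L)² ≥ α − c, i.e. α ≤ ((π/L)² + c)/((π/L)² + 1) = (1 + c(L/π)²)/(1 + (L/π)²). With (π/L)² = 4*π^2/49 and c = 1/2, the largest admissible constant is α = ((π/L)² + c)/((π/L)² + 1).
Simplifying, α = (49 + 8*π^2)/(2*(4*π^2 + 49)).


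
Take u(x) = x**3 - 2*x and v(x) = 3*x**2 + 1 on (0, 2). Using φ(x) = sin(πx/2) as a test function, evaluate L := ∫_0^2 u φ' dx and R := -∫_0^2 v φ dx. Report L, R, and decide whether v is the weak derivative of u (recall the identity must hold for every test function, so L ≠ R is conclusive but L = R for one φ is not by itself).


LHS = -16/π + 96/π^3, RHS = -28/π + 96/π^3. No, v is not the weak derivative of u.

u(x) = x**3 - 2*x, classical derivative u'(x) = 3*x**2 - 2.
φ(x) = sin(πx/2), so φ'(x) = π*cos(π*x/2)/2.
Note φ(0) = φ(2) = 0, so the boundary term u·φ vanishes.
LHS = ∫_0^2 u(x) φ'(x) dx = ∫_0^2 (π*x^3*cos(π*x/2)/2 - π*x*cos(π*x/2)) dx. Term by term:
  ∫_0^2 π*x^3*cos(π*x/2)/2 dx = -24/π + 96/π^3;  ∫_0^2 -π*x*cos(π*x/2) dx = 8/π.
Sum: -24/π + 96/π^3 + 8/π = -16/π + 96/π^3.
So LHS = -16/π + 96/π^3.
∫_0^2 v(x) φ(x) dx = ∫_0^2 (3*x^2*sin(π*x/2) + sin(π*x/2)) dx. Term by term:
  ∫_0^2 3*x^2*sin(π*x/2) dx = -96/π^3 + 24/π;  ∫_0^2 sin(π*x/2) dx = 4/π.
Sum: -96/π^3 + 24/π + 4/π = -96/π^3 + 28/π.
So RHS = -∫_0^2 v(x) φ(x) dx = -28/π + 96/π^3.
LHS − RHS = 12/π ≠ 0, so the identity fails.
(For a valid weak derivative the identity must hold for EVERY test function, in particular this one. The failure shows v is NOT the weak derivative of u.)
Correct weak derivative would be u'(x) = 3*x**2 - 2.


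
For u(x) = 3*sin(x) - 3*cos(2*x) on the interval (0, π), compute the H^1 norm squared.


||u||_{H^1(0,π)}^2 = 60 + 63*π/2

u'(x) = 6*sin(2*x) + 3*cos(x).
Expand u² and (u')² and integrate term by term on (0, π), using: for integers n ≥ 1, ∫_0^π sin²(nx) dx = ∫_0^π cos²(nx) dx = π/2; for n ≠ n', ∫_0^π sin(nx)sin(n'x) dx = ∫_0^π cos(nx)cos(n'x) dx = 0; and by product-to-sum, ∫_0^π sin(nx)cos(n'x) dx = ½∫_0^π [sin((n+n')x) + sin((n−n')x)] dx, which is 0 when n+n' is even and 2n/(n²−n'²) when n+n' is odd (it need not vanish on (0, π)).
  u² squared terms: (-3)²·∫cos(2x)² dx = 9·π/2 = 9*π/2;  (3)²·∫sin(x)² dx = 9·π/2 = 9*π/2.
  u² cross terms: 2·(-3)·(3)·∫cos(2x)·sin(x) dx = -18·(-2/3) = 12.
  So ∫_0^π u² dx = 9*π/2 + 9*π/2 + 12 = 12 + 9*π.
  (u')² squared terms: (3)²·∫cos(x)² dx = 9·π/2 = 9*π/2;  (6)²·∫sin(2x)² dx = 36·π/2 = 18*π.
  (u')² cross terms: 2·(3)·(6)·∫cos(x)·sin(2x) dx = 36·(4/3) = 48.
  So ∫_0^π (u')² dx = 9*π/2 + 18*π + 48 = 48 + 45*π/2.
||u||_{H^1}^2 = (12 + 9*π) + (48 + 45*π/2) = 60 + 63*π/2.


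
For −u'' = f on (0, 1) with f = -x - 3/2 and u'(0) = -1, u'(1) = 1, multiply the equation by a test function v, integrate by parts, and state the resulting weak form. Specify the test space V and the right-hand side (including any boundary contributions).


V = H^1(0, 1) (v unrestricted at boundary; u is determined up to an additive constant); weak form: ∫_0^1 u'v' dx = ∫_0^1 (-x - 3/2) v dx + v(1) + v(0) for all v ∈ V.

Multiply both sides by a test function v and integrate from 0 to 1:
  ∫_0^1 −u''(x) v(x) dx = ∫_0^1 f(x) v(x) dx.
Integrate the LHS by parts once:
  ∫_0^1 −u'' v dx = −[u'(x) v(x)]_0^1 + ∫_0^1 u'(x) v'(x) dx.
Thus ∫_0^1 u'(x) v'(x) dx = ∫_0^1 f(x) v(x) dx + [u'(x) v(x)]_0^1.
Choose V so that boundary terms are either known or forced to vanish.
u has inhomogeneous Neumann u'(0) = -1, u'(1) = 1. [u' v]_0^1 = (1)·v(1) − (-1)·v(0) = v(1) + v(0). Take V = H^1(0, 1); boundary term becomes part of RHS.
Weak formulation: find u (satisfying any essential BC) such that ∫_0^1 u'(x) v'(x) dx = ∫_0^1 f v dx + v(1) + v(0) for all v ∈ V (Neumann data are natural BCs: they enter the RHS as boundary terms).
Substituting f(x) = -x - 3/2, the right-hand side is ∫_0^1 (-x - 3/2) v dx + v(1) + v(0).
Compatibility check (pure Neumann): taking v ≡ 1 ∈ V gives 0 = ∫_0^1 f dx + (1) − (-1), i.e. ∫_0^1 f dx must equal u'(0) − u'(1) = -2. Indeed ∫_0^1 (-x - 3/2) dx = -2, so the data are compatible. The solution is then unique only up to an additive constant (fix it e.g. by requiring ∫_0^1 u dx = 0).


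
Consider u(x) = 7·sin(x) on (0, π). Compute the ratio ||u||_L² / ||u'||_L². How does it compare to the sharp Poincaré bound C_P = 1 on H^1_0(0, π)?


||u||_L² / ||u'||_L² = 1 = C_P.

u(x) = 7·sin(x), so u'(x) = 7*cos(x).
Writing u(x) = A·sin(kπx/L) with A = 7 and k = 1, use ∫_0^L sin²(kπx/L) dx = L/2 and ∫_0^L cos²(kπx/L) dx = L/2.
u² = 49·sin²(x) and (u')² = 49·cos²(x), and each of sin², cos² integrates to L/2 = π/2 over (0, π).
∫_0^π u² dx = 49*π/2, so ||u||_L² = 7*sqrt(2)*sqrt(π)/2.
∫_0^π (u')² dx = 49*π/2, so ||u'||_L² = 7*sqrt(2)*sqrt(π)/2.
Ratio ||u||_L² / ||u'||_L² = 1.
Sharp Poincaré constant on H^1_0(0, π) is C_P = L/π = 1, achieved by sin(x).
This is the k = 1 eigenfunction (up to amplitude), so the ratio equals the sharp Poincaré constant exactly.


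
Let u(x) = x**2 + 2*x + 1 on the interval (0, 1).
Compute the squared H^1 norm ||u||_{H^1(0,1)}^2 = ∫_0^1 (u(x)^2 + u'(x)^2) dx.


||u||_{H^1}^2 = 233/15

The H^1 norm (squared) on an interval (0, L) is
  ||u||_{H^1}^2 = ∫_0^L u(x)^2 dx + ∫_0^L u'(x)^2 dx.
Compute u'(x) = 2*x + 2.
Then u(x)^2 = x**4 + 4*x**3 + 6*x**2 + 4*x + 1 and u'(x)^2 = 4*x**2 + 8*x + 4.
Integrate each monomial from 0 to 1 using ∫_0^1 c·x^n dx = c·1^(n+1)/(n+1):
  ∫_0^1 u(x)^2 dx = ∫_0^1 (x^4 + 4*x^3 + 6*x^2 + 4*x + 1) dx. Term by term:
    ∫_0^1 x^4 dx = 1/5;  ∫_0^1 4*x^3 dx = 1;  ∫_0^1 6*x^2 dx = 2;
    ∫_0^1 4*x dx = 2;  ∫_0^1 1 dx = 1.
  Sum: 1/5 + 1 + 2 + 2 + 1 = 31/5.
  ∫_0^1 u'(x)^2 dx = ∫_0^1 (4*x^2 + 8*x + 4) dx. Term by term:
    ∫_0^1 4*x^2 dx = 4/3;  ∫_0^1 8*x dx = 4;  ∫_0^1 4 dx = 4.
  Sum: 4/3 + 4 + 4 = 28/3.
Adding: ||u||_{H^1}^2 = 31/5 + 28/3 = 233/15.


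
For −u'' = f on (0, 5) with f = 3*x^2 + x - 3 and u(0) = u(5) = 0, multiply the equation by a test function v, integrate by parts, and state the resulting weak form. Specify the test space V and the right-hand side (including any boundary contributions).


V = H^1_0(0, 5) (so v(0) = v(5) = 0); weak form: ∫_0^5 u'v' dx = ∫_0^5 (3*x^2 + x - 3) v dx for all v ∈ V.

Multiply both sides by a test function v and integrate from 0 to 5:
  ∫_0^5 −u''(x) v(x) dx = ∫_0^5 f(x) v(x) dx.
Integrate the LHS by parts once:
  ∫_0^5 −u'' v dx = −[u'(x) v(x)]_0^5 + ∫_0^5 u'(x) v'(x) dx.
Thus ∫_0^5 u'(x) v'(x) dx = ∫_0^5 f(x) v(x) dx + [u'(x) v(x)]_0^5.
Choose V so that boundary terms are either known or forced to vanish.
u is Dirichlet: u(0) = u(5) = 0. Let V = H^1_0(0, 5); then v(0) = v(5) = 0, and [u' v]_0^5 = 0.
Weak formulation: find u (satisfying any essential BC) such that ∫_0^5 u'(x) v'(x) dx = ∫_0^5 f v dx for all v ∈ V.
Substituting f(x) = 3*x^2 + x - 3, the right-hand side is ∫_0^5 (3*x^2 + x - 3) v dx.


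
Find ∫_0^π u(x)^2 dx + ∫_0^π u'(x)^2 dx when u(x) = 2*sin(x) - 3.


||u||_{H^1(0,π)}^2 = -24 + 13*π

u'(x) = 2*cos(x).
Expand u² and (u')² and integrate term by term on (0, π), using: for integers n ≥ 1, ∫_0^π sin²(nx) dx = ∫_0^π cos²(nx) dx = π/2; for n ≠ n', ∫_0^π sin(nx)sin(n'x) dx = ∫_0^π cos(nx)cos(n'x) dx = 0; and by product-to-sum, ∫_0^π sin(nx)cos(n'x) dx = ½∫_0^π [sin((n+n')x) + sin((n−n')x)] dx, which is 0 when n+n' is even and 2n/(n²−n'²) when n+n' is odd (it need not vanish on (0, π)). For the constant mode: ∫_0^π 1 dx = π, ∫_0^π cos(nx) dx = 0, ∫_0^π sin(nx) dx = (1−(−1)^n)/n.
  u² squared terms: (-3)²·∫1 dx = 9·π = 9*π;  (2)²·∫sin(x)² dx = 4·π/2 = 2*π.
  u² cross terms: 2·(-3)·(2)·∫1·sin(x) dx = -12·(2) = -24.
  So ∫_0^π u² dx = 9*π + 2*π − 24 = -24 + 11*π.
  (u')² squared terms: (2)²·∫cos(x)² dx = 4·π/2 = 2*π.
  So ∫_0^π (u')² dx = 2*π.
||u||_{H^1}^2 = (-24 + 11*π) + (2*π) = -24 + 13*π.


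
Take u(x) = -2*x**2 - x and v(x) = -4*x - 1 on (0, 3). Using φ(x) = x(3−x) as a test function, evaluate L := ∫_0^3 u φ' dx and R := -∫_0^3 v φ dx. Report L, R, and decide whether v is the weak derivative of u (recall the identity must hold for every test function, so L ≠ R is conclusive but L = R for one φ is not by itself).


LHS = 63/2, RHS = 63/2. Yes, v = u' weakly.

u(x) = -2*x**2 - x, classical derivative u'(x) = -4*x - 1.
φ(x) = x(3−x), so φ'(x) = 3 - 2*x.
Note φ(0) = φ(3) = 0, so the boundary term u·φ vanishes.
LHS = ∫_0^3 u(x) φ'(x) dx = ∫_0^3 (4*x^3 - 4*x^2 - 3*x) dx. Term by term:
  ∫_0^3 4*x^3 dx = 81;  ∫_0^3 -4*x^2 dx = -36;  ∫_0^3 -3*x dx = -27/2.
Sum: 81 − 36 − 27/2 = 63/2.
So LHS = 63/2.
∫_0^3 v(x) φ(x) dx = ∫_0^3 (4*x^3 - 11*x^2 - 3*x) dx. Term by term:
  ∫_0^3 4*x^3 dx = 81;  ∫_0^3 -11*x^2 dx = -99;  ∫_0^3 -3*x dx = -27/2.
Sum: 81 − 99 − 27/2 = -63/2.
So RHS = -∫_0^3 v(x) φ(x) dx = 63/2.
LHS = RHS, so the identity holds for this test φ.
Moreover u is smooth here and v(x) = u'(x) = -4*x - 1 pointwise, so the identity holds for every test function. Hence v is the weak derivative of u.
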